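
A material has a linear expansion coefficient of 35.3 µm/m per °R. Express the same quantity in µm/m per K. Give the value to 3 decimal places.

Since only a temperature interval is involved, the additive offset between the scales drops out.
A change of 1 K is a change of 1.8°R, so per K the value is 35.3 × 1.8 = 63.540.

63.540 µm/m per K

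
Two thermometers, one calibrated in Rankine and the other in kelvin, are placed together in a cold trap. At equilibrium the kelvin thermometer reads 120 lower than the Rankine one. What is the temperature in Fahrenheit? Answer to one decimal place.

-189.7°F

Let x be the Rankine reading; then the kelvin reading is 5/9·x.
(5/9·x) - x = -120  ⇒  (-4/9)·x = -120  ⇒  x = 270.0000°R.
In Celsius: (270 - 491.67) × 5/9 = -123.1500°C.
In Fahrenheit: -123.1500 × 1.8 + 32 = -189.7°F.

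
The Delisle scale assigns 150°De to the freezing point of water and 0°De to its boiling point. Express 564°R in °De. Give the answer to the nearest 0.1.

89.7°De

First in Celsius: (564 - 491.67) × 5/9 = 40.1833°C.
Linearly onto the Delisle scale: 150 + (40.1833 / 100) × (0 - 150) = 89.7°De.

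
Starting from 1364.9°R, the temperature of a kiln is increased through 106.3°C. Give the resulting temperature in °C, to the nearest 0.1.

591.4°C

Initial temperature in Celsius: (1364.9 - 491.67) × 5/9 = 485.1278°C.
Final Celsius temperature: 485.1278 + 106.3000 = 591.4278°C.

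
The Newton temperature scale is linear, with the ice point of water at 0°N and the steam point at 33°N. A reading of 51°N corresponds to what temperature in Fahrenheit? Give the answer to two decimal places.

Linear interpolation between the fixed points: C = (51 - 0) × 100 / (33 - 0) = 154.5455°C.
Then 154.5455 × 1.8 + 32 = 310.18°F.

310.18°F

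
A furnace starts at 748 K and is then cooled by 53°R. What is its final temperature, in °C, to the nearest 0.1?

Initial temperature in Celsius: 748 - 273.15 = 474.8500°C.
The 53°R change is an interval, so only the factor 5/9 applies: -53 × 5/9 = -29.4444°C.
Final Celsius temperature: 474.8500 - 29.4444 = 445.4056°C.

445.4°C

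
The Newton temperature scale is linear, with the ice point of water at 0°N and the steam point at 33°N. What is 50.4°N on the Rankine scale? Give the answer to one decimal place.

766.6°R

Linear interpolation between the fixed points: C = (50.4 - 0) × 100 / (33 - 0) = 152.7273°C.
Then 152.7273 × 1.8 + 491.67 = 766.6°R.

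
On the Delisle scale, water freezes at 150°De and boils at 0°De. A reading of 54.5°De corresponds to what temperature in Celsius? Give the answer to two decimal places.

Linear interpolation between the fixed points: C = (54.5 - 150) × 100 / (0 - 150) = 63.6667°C.

63.67°C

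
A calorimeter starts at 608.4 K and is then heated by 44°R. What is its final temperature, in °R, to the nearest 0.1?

Initial temperature in Celsius: 608.4 - 273.15 = 335.2500°C.
The 44°R change is an interval, so only the factor 5/9 applies: +44 × 5/9 = +24.4444°C.
Final Celsius temperature: 335.2500 + 24.4444 = 359.6944°C.
In Rankine: 359.6944 × 1.8 + 491.67 = 1139.1°R.

1139.1°R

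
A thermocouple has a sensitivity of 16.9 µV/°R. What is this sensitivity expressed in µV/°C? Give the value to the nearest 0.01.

30.42 µV/°C

The quantity depends on a temperature interval, so only the ratio of degree sizes applies; the offset between the scales is irrelevant.
A change of 1°C is a change of 1.8°R, so per °C the value is 16.9 × 1.8 = 30.42.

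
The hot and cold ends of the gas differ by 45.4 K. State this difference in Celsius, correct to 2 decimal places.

Kelvin and Celsius degrees are the same size, so the interval is unchanged: 45.40.

45.40°C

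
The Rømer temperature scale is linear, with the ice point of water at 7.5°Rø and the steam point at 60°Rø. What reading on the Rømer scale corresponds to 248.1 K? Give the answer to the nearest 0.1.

-5.7°Rø

First in Celsius: 248.1 - 273.15 = -25.0500°C.
Linearly onto the Rømer scale: 7.5 + (-25.0500 / 100) × (60 - 7.5) = -5.7°Rø.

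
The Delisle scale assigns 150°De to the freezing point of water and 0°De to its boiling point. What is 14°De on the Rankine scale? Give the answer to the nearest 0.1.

Linear interpolation between the fixed points: C = (14 - 150) × 100 / (0 - 150) = 90.6667°C.
Then 90.6667 × 1.8 + 491.67 = 654.9°R.

654.9°R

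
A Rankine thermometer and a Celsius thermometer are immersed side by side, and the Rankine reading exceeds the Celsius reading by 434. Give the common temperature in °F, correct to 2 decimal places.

-97.76°F

Let x be the Rankine reading; then the Celsius reading is 5/9·x - 273.15.
(5/9·x - 273.15) - x = -434  ⇒  (-4/9)·x = -160.85  ⇒  x = 361.9125°R.
In Celsius: (361.9125 - 491.67) × 5/9 = -72.0875°C.
In Fahrenheit: -72.0875 × 1.8 + 32 = -97.76°F.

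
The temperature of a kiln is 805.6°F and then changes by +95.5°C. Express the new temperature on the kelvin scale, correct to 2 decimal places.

Initial temperature in Celsius: (805.6 - 32) × 5/9 = 429.7778°C.
Final Celsius temperature: 429.7778 + 95.5000 = 525.2778°C.
In kelvin: 525.2778 + 273.15 = 798.43 K.

798.43 K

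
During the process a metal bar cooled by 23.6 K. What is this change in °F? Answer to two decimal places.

42.48°F

An interval of 1 K corresponds to 1.8°F.
23.6 × 1.8 = 42.48.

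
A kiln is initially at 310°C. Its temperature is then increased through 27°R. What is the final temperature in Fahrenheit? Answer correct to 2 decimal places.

617.00°F

The 27°R change is an interval, so only the factor 5/9 applies: +27 × 5/9 = +15.0000°C.
Final Celsius temperature: 310.0000 + 15.0000 = 325.0000°C.
In Fahrenheit: 325.0000 × 1.8 + 32 = 617.00°F.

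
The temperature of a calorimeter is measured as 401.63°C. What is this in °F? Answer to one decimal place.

In Fahrenheit: 401.6300 × 1.8 + 32 = 754.9°F.

754.9°F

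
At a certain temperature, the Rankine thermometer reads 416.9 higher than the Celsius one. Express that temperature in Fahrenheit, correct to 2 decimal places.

Let x be the Celsius reading; then the Rankine reading is 1.8·x + 491.67.
(1.8·x + 491.67) - x = 416.9  ⇒  (0.8)·x = -74.77  ⇒  x = -93.4625°C.
In Fahrenheit: -93.4625 × 1.8 + 32 = -136.23°F.

-136.23°F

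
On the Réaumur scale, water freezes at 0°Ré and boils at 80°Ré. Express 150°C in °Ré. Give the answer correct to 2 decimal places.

120.00°Ré

Linearly onto the Réaumur scale: 0 + (150.0000 / 100) × (80 - 0) = 120.00°Ré.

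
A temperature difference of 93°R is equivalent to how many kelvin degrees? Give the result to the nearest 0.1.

An interval of 1°R corresponds to 5/9 K.
93 × 5/9 = 51.7.

51.7 K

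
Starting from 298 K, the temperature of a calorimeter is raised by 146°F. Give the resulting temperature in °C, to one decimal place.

106.0°C

Initial temperature in Celsius: 298 - 273.15 = 24.8500°C.
The 146°F change is an interval, so only the factor 5/9 applies: +146 × 5/9 = +81.1111°C.
Final Celsius temperature: 24.8500 + 81.1111 = 105.9611°C.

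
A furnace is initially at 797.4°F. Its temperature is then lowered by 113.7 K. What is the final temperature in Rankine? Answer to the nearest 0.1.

Initial temperature in Celsius: (797.4 - 32) × 5/9 = 425.2222°C.
The 113.7 K change is an interval; Kelvin and Celsius degrees are the same size, so ΔC = -113.7°C.
Final Celsius temperature: 425.2222 - 113.7000 = 311.5222°C.
In Rankine: 311.5222 × 1.8 + 491.67 = 1052.4°R.

1052.4°R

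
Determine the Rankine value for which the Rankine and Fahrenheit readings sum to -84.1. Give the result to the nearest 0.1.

187.8°R

Let R be the Rankine reading. The Fahrenheit reading is F = 1·R - 459.67.
Require R + F = -84.1: (2)·R - 459.67 = -84.1.
R = (-84.1 + 459.67) / (2) = 187.8.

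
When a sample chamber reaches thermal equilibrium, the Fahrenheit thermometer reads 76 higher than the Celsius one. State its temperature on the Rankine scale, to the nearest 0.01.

590.67°R

Let x be the Celsius reading; then the Fahrenheit reading is 1.8·x + 32.
(1.8·x + 32) - x = 76  ⇒  (0.8)·x = 44  ⇒  x = 55.0000°C.
In Rankine: 55.0000 × 1.8 + 491.67 = 590.67°R.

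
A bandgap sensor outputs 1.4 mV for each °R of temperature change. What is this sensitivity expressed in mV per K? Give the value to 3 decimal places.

2.520 mV per K

The quantity depends on a temperature interval, so only the ratio of degree sizes applies; the offset between the scales is irrelevant.
A change of 1 K is a change of 1.8°R, so per K the value is 1.4 × 1.8 = 2.520.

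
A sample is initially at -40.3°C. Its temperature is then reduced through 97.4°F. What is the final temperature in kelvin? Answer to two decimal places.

The 97.4°F change is an interval, so only the factor 5/9 applies: -97.4 × 5/9 = -54.1111°C.
Final Celsius temperature: -40.3000 - 54.1111 = -94.4111°C.
In kelvin: -94.4111 + 273.15 = 178.74 K.

178.74 K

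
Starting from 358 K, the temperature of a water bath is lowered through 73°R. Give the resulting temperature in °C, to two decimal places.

44.29°C

Initial temperature in Celsius: 358 - 273.15 = 84.8500°C.
The 73°R change is an interval, so only the factor 5/9 applies: -73 × 5/9 = -40.5556°C.
Final Celsius temperature: 84.8500 - 40.5556 = 44.2944°C.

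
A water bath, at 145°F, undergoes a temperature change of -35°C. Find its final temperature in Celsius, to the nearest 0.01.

Initial temperature in Celsius: (145 - 32) × 5/9 = 62.7778°C.
Final Celsius temperature: 62.7778 - 35.0000 = 27.7778°C.

27.78°C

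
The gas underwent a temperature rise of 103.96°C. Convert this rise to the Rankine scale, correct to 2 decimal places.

187.13°R

For a temperature interval the offset drops out; only the factor 1.8 applies.
103.96 × 1.8 = 187.13.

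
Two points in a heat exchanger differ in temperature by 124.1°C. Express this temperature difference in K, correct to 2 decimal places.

124.10 K

Celsius and kelvin degrees are the same size, so the interval is unchanged: 124.10.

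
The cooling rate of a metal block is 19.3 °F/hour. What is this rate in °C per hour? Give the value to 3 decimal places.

10.722 °C/hour

Since only a temperature interval is involved, the additive offset between the scales drops out.
A change of 1°F is a change of 5/9°C, so 19.3 × 5/9 = 10.722.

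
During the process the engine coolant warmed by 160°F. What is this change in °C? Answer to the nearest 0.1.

88.9°C

An interval of 1°F corresponds to 5/9°C.
160 × 5/9 = 88.9.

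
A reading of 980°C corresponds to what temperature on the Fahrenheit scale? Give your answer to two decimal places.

1796.00°F

In Fahrenheit: 980.0000 × 1.8 + 32 = 1796.00°F.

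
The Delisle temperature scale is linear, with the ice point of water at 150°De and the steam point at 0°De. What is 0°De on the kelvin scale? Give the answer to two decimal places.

Linear interpolation between the fixed points: C = (0 - 150) × 100 / (0 - 150) = 100.0000°C.
Then 100.0000 + 273.15 = 373.15 K.

373.15 K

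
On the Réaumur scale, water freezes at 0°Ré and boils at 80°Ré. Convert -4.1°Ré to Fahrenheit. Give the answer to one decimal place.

Linear interpolation between the fixed points: C = (-4.1 - 0) × 100 / (80 - 0) = -5.1250°C.
Then -5.1250 × 1.8 + 32 = 22.8°F.

22.8°F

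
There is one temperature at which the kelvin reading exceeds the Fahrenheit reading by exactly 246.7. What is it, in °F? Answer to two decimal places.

19.51°F

Let F be the Fahrenheit reading. The kelvin reading is K = 5/9·F + 255.372.
Require K - F = 246.7: (-4/9)·F + 255.372 = 246.7.
F = (246.7 - 255.372) / (-4/9) = 19.51.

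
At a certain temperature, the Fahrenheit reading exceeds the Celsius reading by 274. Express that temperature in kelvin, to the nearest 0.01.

575.65 K

Let x be the Celsius reading; then the Fahrenheit reading is 1.8·x + 32.
(1.8·x + 32) - x = 274  ⇒  (0.8)·x = 242  ⇒  x = 302.5000°C.
In kelvin: 302.5000 + 273.15 = 575.65 K.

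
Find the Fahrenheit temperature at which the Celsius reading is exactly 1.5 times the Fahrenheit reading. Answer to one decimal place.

Let F be the Fahrenheit reading. The Celsius reading is C = 5/9·F - 17.7778.
Require C = 1.5·F: 5/9·F - 17.7778 = 1.5·F.
(-17/18)·F = 17.7778  ⇒  F = -18.8.

-18.8°F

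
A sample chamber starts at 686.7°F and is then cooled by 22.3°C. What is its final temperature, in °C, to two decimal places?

Initial temperature in Celsius: (686.7 - 32) × 5/9 = 363.7222°C.
Final Celsius temperature: 363.7222 - 22.3000 = 341.4222°C.

341.42°C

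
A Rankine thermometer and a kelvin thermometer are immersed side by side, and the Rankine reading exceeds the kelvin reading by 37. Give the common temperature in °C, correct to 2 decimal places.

Let x be the Rankine reading; then the kelvin reading is 5/9·x.
(5/9·x) - x = -37  ⇒  (-4/9)·x = -37  ⇒  x = 83.2500°R.
In Celsius: (83.25 - 491.67) × 5/9 = -226.90°C.

-226.90°C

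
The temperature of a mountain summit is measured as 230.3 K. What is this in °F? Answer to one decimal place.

-45.1°F

In Celsius: 230.3 - 273.15 = -42.8500°C.
In Fahrenheit: -42.8500 × 1.8 + 32 = -45.1°F.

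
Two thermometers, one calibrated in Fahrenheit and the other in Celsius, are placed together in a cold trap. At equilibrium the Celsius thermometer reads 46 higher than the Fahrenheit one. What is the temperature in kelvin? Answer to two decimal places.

Let x be the Fahrenheit reading; then the Celsius reading is 5/9·x - 17.7778.
(5/9·x - 17.7778) - x = 46  ⇒  (-4/9)·x = 63.7778  ⇒  x = -143.5000°F.
In Celsius: (-143.5 - 32) × 5/9 = -97.5000°C.
In kelvin: -97.5000 + 273.15 = 175.65 K.

175.65 K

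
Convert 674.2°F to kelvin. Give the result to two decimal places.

In Celsius: (674.2 - 32) × 5/9 = 356.7778°C.
In kelvin: 356.7778 + 273.15 = 629.93 K.

629.93 K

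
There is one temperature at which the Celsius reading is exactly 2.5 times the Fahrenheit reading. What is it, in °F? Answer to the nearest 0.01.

-9.14°F

Let F be the Fahrenheit reading. The Celsius reading is C = 5/9·F - 17.7778.
Require C = 2.5·F: 5/9·F - 17.7778 = 2.5·F.
(-35/18)·F = 17.7778  ⇒  F = -9.14.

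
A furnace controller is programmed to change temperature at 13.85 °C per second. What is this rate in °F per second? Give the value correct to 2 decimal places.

Since only a temperature interval is involved, the additive offset between the scales drops out.
A change of 1°C is a change of 1.8°F, so 13.85 × 1.8 = 24.93.

24.93 °F/second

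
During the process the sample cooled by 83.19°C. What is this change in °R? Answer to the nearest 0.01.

An interval of 1°C corresponds to 1.8°R.
83.19 × 1.8 = 149.74.

149.74°R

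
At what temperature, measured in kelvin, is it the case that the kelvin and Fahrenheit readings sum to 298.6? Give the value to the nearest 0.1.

Let K be the kelvin reading. The Fahrenheit reading is F = 1.8·K - 459.67.
Require K + F = 298.6: (2.8)·K - 459.67 = 298.6.
K = (298.6 + 459.67) / (2.8) = 270.8.

270.8 K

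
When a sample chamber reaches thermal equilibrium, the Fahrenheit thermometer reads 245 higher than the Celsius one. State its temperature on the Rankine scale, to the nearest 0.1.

970.9°R

Let x be the Celsius reading; then the Fahrenheit reading is 1.8·x + 32.
(1.8·x + 32) - x = 245  ⇒  (0.8)·x = 213  ⇒  x = 266.2500°C.
In Rankine: 266.2500 × 1.8 + 491.67 = 970.9°R.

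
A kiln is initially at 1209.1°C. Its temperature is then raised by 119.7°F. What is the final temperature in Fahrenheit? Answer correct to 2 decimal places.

2328.08°F

The 119.7°F change is an interval, so only the factor 5/9 applies: +119.7 × 5/9 = +66.5000°C.
Final Celsius temperature: 1209.1000 + 66.5000 = 1275.6000°C.
In Fahrenheit: 1275.6000 × 1.8 + 32 = 2328.08°F.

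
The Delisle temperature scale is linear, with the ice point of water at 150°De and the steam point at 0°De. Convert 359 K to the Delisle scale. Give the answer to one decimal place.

First in Celsius: 359 - 273.15 = 85.8500°C.
Linearly onto the Delisle scale: 150 + (85.8500 / 100) × (0 - 150) = 21.2°De.

21.2°De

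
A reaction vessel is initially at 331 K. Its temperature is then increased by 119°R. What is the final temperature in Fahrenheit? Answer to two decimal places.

Initial temperature in Celsius: 331 - 273.15 = 57.8500°C.
The 119°R change is an interval, so only the factor 5/9 applies: +119 × 5/9 = +66.1111°C.
Final Celsius temperature: 57.8500 + 66.1111 = 123.9611°C.
In Fahrenheit: 123.9611 × 1.8 + 32 = 255.13°F.

255.13°F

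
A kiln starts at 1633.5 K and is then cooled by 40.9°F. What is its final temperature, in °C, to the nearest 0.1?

1337.6°C

Initial temperature in Celsius: 1633.5 - 273.15 = 1360.3500°C.
The 40.9°F change is an interval, so only the factor 5/9 applies: -40.9 × 5/9 = -22.7222°C.
Final Celsius temperature: 1360.3500 - 22.7222 = 1337.6278°C.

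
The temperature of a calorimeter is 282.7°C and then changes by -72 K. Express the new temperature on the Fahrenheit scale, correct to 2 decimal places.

411.26°F

The 72 K change is an interval; Kelvin and Celsius degrees are the same size, so ΔC = -72°C.
Final Celsius temperature: 282.7000 - 72.0000 = 210.7000°C.
In Fahrenheit: 210.7000 × 1.8 + 32 = 411.26°F.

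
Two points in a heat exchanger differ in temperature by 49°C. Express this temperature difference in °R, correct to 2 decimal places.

Only the scale ratio 1.8 matters for a change in temperature.
49 × 1.8 = 88.20.

88.20°R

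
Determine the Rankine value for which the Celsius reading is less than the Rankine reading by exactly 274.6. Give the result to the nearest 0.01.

3.26°R

Let R be the Rankine reading. The Celsius reading is C = 5/9·R - 273.15.
Require C - R = -274.6: (-4/9)·R - 273.15 = -274.6.
R = (-274.6 + 273.15) / (-4/9) = 3.26.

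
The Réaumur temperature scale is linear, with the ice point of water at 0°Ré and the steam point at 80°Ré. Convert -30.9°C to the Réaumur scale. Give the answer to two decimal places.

Linearly onto the Réaumur scale: 0 + (-30.9000 / 100) × (80 - 0) = -24.72°Ré.

-24.72°Ré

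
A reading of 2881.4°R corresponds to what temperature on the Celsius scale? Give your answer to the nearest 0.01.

1327.63°C

In Celsius: (2881.4 - 491.67) × 5/9 = 1327.6278°C.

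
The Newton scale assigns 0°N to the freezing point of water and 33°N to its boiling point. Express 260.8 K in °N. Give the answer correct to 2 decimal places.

First in Celsius: 260.8 - 273.15 = -12.3500°C.
Linearly onto the Newton scale: 0 + (-12.3500 / 100) × (33 - 0) = -4.08°N.

-4.08°N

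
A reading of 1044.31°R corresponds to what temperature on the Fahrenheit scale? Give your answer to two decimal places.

In Celsius: (1044.31 - 491.67) × 5/9 = 307.0222°C.
In Fahrenheit: 307.0222 × 1.8 + 32 = 584.64°F.

584.64°F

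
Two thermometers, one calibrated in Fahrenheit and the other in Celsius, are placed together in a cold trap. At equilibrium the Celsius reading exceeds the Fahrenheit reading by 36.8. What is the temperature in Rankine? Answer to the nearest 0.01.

Let x be the Fahrenheit reading; then the Celsius reading is 5/9·x - 17.7778.
(5/9·x - 17.7778) - x = 36.8  ⇒  (-4/9)·x = 54.5778  ⇒  x = -122.8000°F.
In Celsius: (-122.8 - 32) × 5/9 = -86.0000°C.
In Rankine: -86.0000 × 1.8 + 491.67 = 336.87°R.

336.87°R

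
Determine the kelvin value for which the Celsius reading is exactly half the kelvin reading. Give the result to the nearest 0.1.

546.3 K

Let K be the kelvin reading. The Celsius reading is C = 1·K - 273.15.
Require C = 0.5·K: 1·K - 273.15 = 0.5·K.
(0.5)·K = 273.15  ⇒  K = 546.3.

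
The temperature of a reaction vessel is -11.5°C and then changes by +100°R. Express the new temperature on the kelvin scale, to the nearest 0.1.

The 100°R change is an interval, so only the factor 5/9 applies: +100 × 5/9 = +55.5556°C.
Final Celsius temperature: -11.5000 + 55.5556 = 44.0556°C.
In kelvin: 44.0556 + 273.15 = 317.2 K.

317.2 K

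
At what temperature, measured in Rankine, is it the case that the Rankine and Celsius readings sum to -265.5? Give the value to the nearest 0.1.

4.9°R

Let R be the Rankine reading. The Celsius reading is C = 5/9·R - 273.15.
Require R + C = -265.5: (14/9)·R - 273.15 = -265.5.
R = (-265.5 + 273.15) / (14/9) = 4.9.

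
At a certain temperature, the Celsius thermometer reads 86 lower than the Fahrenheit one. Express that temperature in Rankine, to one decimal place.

613.2°R

Let x be the Fahrenheit reading; then the Celsius reading is 5/9·x - 17.7778.
(5/9·x - 17.7778) - x = -86  ⇒  (-4/9)·x = -68.2222  ⇒  x = 153.5000°F.
In Celsius: (153.5 - 32) × 5/9 = 67.5000°C.
In Rankine: 67.5000 × 1.8 + 491.67 = 613.2°R.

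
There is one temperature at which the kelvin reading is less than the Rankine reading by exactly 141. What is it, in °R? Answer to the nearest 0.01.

317.25°R

Let R be the Rankine reading. The kelvin reading is K = 5/9·R.
Require K - R = -141: (-4/9)·R = -141.
R = (-141) / (-4/9) = 317.25.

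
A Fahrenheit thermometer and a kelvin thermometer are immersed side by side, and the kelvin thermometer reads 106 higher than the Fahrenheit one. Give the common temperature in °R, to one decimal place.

795.8°R

Let x be the Fahrenheit reading; then the kelvin reading is 5/9·x + 255.372.
(5/9·x + 255.372) - x = 106  ⇒  (-4/9)·x = -149.372  ⇒  x = 336.0875°F.
In Celsius: (336.0875 - 32) × 5/9 = 168.9375°C.
In Rankine: 168.9375 × 1.8 + 491.67 = 795.8°R.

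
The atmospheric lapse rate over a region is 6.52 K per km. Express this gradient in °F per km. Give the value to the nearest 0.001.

Since only a temperature interval is involved, the additive offset between the scales drops out.
A change of 1 K is a change of 1.8°F, so 6.52 × 1.8 = 11.736.

11.736 °F/km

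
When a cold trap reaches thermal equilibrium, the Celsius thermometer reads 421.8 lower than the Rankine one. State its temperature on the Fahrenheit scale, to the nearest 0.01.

-125.21°F

Let x be the Rankine reading; then the Celsius reading is 5/9·x - 273.15.
(5/9·x - 273.15) - x = -421.8  ⇒  (-4/9)·x = -148.65  ⇒  x = 334.4625°R.
In Celsius: (334.4625 - 491.67) × 5/9 = -87.3375°C.
In Fahrenheit: -87.3375 × 1.8 + 32 = -125.21°F.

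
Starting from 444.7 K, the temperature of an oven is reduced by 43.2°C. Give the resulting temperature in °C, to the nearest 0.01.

128.35°C

Initial temperature in Celsius: 444.7 - 273.15 = 171.5500°C.
Final Celsius temperature: 171.5500 - 43.2000 = 128.3500°C.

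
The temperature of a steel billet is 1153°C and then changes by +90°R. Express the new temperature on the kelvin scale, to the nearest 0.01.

The 90°R change is an interval, so only the factor 5/9 applies: +90 × 5/9 = +50.0000°C.
Final Celsius temperature: 1153.0000 + 50.0000 = 1203.0000°C.
In kelvin: 1203.0000 + 273.15 = 1476.15 K.

1476.15 K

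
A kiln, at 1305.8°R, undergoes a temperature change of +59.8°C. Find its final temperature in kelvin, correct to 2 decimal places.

785.24 K

Initial temperature in Celsius: (1305.8 - 491.67) × 5/9 = 452.2944°C.
Final Celsius temperature: 452.2944 + 59.8000 = 512.0944°C.
In kelvin: 512.0944 + 273.15 = 785.24 K.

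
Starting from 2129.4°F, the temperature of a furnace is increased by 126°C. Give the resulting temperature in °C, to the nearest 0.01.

1291.22°C

Initial temperature in Celsius: (2129.4 - 32) × 5/9 = 1165.2222°C.
Final Celsius temperature: 1165.2222 + 126.0000 = 1291.2222°C.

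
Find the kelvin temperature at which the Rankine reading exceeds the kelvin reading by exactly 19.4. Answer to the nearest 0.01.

24.25 K

Let K be the kelvin reading. The Rankine reading is R = 1.8·K.
Require R - K = 19.4: (0.8)·K = 19.4.
K = (19.4) / (0.8) = 24.25.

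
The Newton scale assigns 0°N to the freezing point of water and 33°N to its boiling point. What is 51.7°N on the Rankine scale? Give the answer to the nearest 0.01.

773.67°R

Linear interpolation between the fixed points: C = (51.7 - 0) × 100 / (33 - 0) = 156.6667°C.
Then 156.6667 × 1.8 + 491.67 = 773.67°R.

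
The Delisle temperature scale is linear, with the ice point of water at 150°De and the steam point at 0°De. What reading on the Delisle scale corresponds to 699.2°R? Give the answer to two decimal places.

-22.94°De

First in Celsius: (699.2 - 491.67) × 5/9 = 115.2944°C.
Linearly onto the Delisle scale: 150 + (115.2944 / 100) × (0 - 150) = -22.94°De.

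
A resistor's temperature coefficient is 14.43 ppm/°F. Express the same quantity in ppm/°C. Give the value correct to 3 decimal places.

25.974 ppm/°C

The quantity depends on a temperature interval, so only the ratio of degree sizes applies; the offset between the scales is irrelevant.
A change of 1°C is a change of 1.8°F, so per °C the value is 14.43 × 1.8 = 25.974.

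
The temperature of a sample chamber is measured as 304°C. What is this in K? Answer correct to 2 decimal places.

In kelvin: 304.0000 + 273.15 = 577.15 K.

577.15 K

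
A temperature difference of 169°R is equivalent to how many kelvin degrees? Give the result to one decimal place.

93.9 K

Only the scale ratio 5/9 matters for a change in temperature.
169 × 5/9 = 93.9.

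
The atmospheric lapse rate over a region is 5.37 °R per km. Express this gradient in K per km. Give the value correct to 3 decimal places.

2.983 K/km

Since only a temperature interval is involved, the additive offset between the scales drops out.
A change of 1°R is a change of 5/9 K, so 5.37 × 5/9 = 2.983.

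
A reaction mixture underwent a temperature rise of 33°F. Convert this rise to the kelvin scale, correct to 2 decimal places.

18.33 K

An interval of 1°F corresponds to 5/9 K.
33 × 5/9 = 18.33.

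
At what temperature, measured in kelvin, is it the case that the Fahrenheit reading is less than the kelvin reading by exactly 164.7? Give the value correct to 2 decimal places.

Let K be the kelvin reading. The Fahrenheit reading is F = 1.8·K - 459.67.
Require F - K = -164.7: (0.8)·K - 459.67 = -164.7.
K = (-164.7 + 459.67) / (0.8) = 368.71.

368.71 K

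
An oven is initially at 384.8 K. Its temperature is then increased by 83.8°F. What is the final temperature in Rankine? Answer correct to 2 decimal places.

776.44°R

Initial temperature in Celsius: 384.8 - 273.15 = 111.6500°C.
The 83.8°F change is an interval, so only the factor 5/9 applies: +83.8 × 5/9 = +46.5556°C.
Final Celsius temperature: 111.6500 + 46.5556 = 158.2056°C.
In Rankine: 158.2056 × 1.8 + 491.67 = 776.44°R.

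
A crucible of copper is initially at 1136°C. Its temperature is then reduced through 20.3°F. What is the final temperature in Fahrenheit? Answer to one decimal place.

2056.5°F

The 20.3°F change is an interval, so only the factor 5/9 applies: -20.3 × 5/9 = -11.2778°C.
Final Celsius temperature: 1136.0000 - 11.2778 = 1124.7222°C.
In Fahrenheit: 1124.7222 × 1.8 + 32 = 2056.5°F.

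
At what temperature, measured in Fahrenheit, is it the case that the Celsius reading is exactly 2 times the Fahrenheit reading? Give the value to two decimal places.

-12.31°F

Let F be the Fahrenheit reading. The Celsius reading is C = 5/9·F - 17.7778.
Require C = 2·F: 5/9·F - 17.7778 = 2·F.
(-13/9)·F = 17.7778  ⇒  F = -12.31.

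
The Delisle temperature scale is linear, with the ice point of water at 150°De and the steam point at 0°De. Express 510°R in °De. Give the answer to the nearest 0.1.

First in Celsius: (510 - 491.67) × 5/9 = 10.1833°C.
Linearly onto the Delisle scale: 150 + (10.1833 / 100) × (0 - 150) = 134.7°De.

134.7°De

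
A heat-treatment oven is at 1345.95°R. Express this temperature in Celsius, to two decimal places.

In Celsius: (1345.95 - 491.67) × 5/9 = 474.6000°C.

474.60°C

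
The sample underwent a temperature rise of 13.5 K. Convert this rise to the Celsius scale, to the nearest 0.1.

Kelvin and Celsius degrees are the same size, so the interval is unchanged: 13.5.

13.5°C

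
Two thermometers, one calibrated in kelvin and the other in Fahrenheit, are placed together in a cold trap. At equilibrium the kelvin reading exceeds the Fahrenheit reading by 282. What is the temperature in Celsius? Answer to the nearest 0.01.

-51.06°C

Let x be the kelvin reading; then the Fahrenheit reading is 1.8·x - 459.67.
(1.8·x - 459.67) - x = -282  ⇒  (0.8)·x = 177.67  ⇒  x = 222.0875 K.
In Celsius: 222.0875 - 273.15 = -51.06°C.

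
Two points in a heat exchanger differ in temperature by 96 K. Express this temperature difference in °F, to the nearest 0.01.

For a temperature interval the offset drops out; only the factor 1.8 applies.
96 × 1.8 = 172.80.

172.80°F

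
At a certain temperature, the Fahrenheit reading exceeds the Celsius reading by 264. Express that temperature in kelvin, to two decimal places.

Let x be the Celsius reading; then the Fahrenheit reading is 1.8·x + 32.
(1.8·x + 32) - x = 264  ⇒  (0.8)·x = 232  ⇒  x = 290.0000°C.
In kelvin: 290.0000 + 273.15 = 563.15 K.

563.15 K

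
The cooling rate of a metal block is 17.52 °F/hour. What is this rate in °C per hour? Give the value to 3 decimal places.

The quantity depends on a temperature interval, so only the ratio of degree sizes applies; the offset between the scales is irrelevant.
A change of 1°F is a change of 5/9°C, so 17.52 × 5/9 = 9.733.

9.733 °C/hour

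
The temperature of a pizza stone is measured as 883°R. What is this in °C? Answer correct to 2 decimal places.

217.41°C

In Celsius: (883 - 491.67) × 5/9 = 217.4056°C.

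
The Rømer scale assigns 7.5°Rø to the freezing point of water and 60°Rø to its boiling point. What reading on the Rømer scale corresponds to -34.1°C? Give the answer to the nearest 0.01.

-10.40°Rø

Linearly onto the Rømer scale: 7.5 + (-34.1000 / 100) × (60 - 7.5) = -10.40°Rø.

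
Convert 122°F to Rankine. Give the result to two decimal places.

581.67°R

In Celsius: (122 - 32) × 5/9 = 50.0000°C.
In Rankine: 50.0000 × 1.8 + 491.67 = 581.67°R.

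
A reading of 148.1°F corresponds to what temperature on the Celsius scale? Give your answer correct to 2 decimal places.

64.50°C

In Celsius: (148.1 - 32) × 5/9 = 64.5000°C.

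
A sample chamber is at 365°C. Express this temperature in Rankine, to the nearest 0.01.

1148.67°R

In Rankine: 365.0000 × 1.8 + 491.67 = 1148.67°R.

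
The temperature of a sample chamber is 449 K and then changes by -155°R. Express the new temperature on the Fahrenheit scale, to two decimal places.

193.53°F

Initial temperature in Celsius: 449 - 273.15 = 175.8500°C.
The 155°R change is an interval, so only the factor 5/9 applies: -155 × 5/9 = -86.1111°C.
Final Celsius temperature: 175.8500 - 86.1111 = 89.7389°C.
In Fahrenheit: 89.7389 × 1.8 + 32 = 193.53°F.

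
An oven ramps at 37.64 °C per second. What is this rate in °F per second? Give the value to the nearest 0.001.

The quantity depends on a temperature interval, so only the ratio of degree sizes applies; the offset between the scales is irrelevant.
A change of 1°C is a change of 1.8°F, so 37.64 × 1.8 = 67.752.

67.752 °F/second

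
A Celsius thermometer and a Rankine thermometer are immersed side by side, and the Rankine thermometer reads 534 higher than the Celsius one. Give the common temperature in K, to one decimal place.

Let x be the Celsius reading; then the Rankine reading is 1.8·x + 491.67.
(1.8·x + 491.67) - x = 534  ⇒  (0.8)·x = 42.33  ⇒  x = 52.9125°C.
In kelvin: 52.9125 + 273.15 = 326.1 K.

326.1 K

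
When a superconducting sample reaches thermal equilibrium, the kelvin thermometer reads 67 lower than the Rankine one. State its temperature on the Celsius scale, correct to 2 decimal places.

Let x be the Rankine reading; then the kelvin reading is 5/9·x.
(5/9·x) - x = -67  ⇒  (-4/9)·x = -67  ⇒  x = 150.7500°R.
In Celsius: (150.75 - 491.67) × 5/9 = -189.40°C.

-189.40°C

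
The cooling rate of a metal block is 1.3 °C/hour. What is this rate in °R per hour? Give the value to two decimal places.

The quantity depends on a temperature interval, so only the ratio of degree sizes applies; the offset between the scales is irrelevant.
A change of 1°C is a change of 1.8°R, so 1.3 × 1.8 = 2.34.

2.34 °R/hour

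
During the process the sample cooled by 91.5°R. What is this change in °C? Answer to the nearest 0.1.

50.8°C

An interval of 1°R corresponds to 5/9°C.
91.5 × 5/9 = 50.8.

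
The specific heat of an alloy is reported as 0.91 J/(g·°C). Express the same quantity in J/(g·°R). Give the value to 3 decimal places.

0.506 J/(g·°R)

The quantity depends on a temperature interval, so only the ratio of degree sizes applies; the offset between the scales is irrelevant.
A change of 1°R is a change of 5/9°C, so per °R the value is 0.91 × 5/9 = 0.506.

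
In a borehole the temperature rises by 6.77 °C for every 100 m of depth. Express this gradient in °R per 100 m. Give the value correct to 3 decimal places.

12.186 °R/100 m

The quantity depends on a temperature interval, so only the ratio of degree sizes applies; the offset between the scales is irrelevant.
A change of 1°C is a change of 1.8°R, so 6.77 × 1.8 = 12.186.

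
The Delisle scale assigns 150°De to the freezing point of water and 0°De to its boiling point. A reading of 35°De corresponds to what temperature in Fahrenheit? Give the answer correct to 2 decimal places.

170.00°F

Linear interpolation between the fixed points: C = (35 - 150) × 100 / (0 - 150) = 76.6667°C.
Then 76.6667 × 1.8 + 32 = 170.00°F.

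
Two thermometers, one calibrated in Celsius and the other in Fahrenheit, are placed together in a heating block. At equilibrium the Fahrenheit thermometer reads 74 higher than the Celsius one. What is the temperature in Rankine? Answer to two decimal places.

Let x be the Celsius reading; then the Fahrenheit reading is 1.8·x + 32.
(1.8·x + 32) - x = 74  ⇒  (0.8)·x = 42  ⇒  x = 52.5000°C.
In Rankine: 52.5000 × 1.8 + 491.67 = 586.17°R.

586.17°R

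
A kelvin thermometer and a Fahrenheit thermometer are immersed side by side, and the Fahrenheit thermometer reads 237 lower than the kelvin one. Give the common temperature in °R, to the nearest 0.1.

501.0°R

Let x be the kelvin reading; then the Fahrenheit reading is 1.8·x - 459.67.
(1.8·x - 459.67) - x = -237  ⇒  (0.8)·x = 222.67  ⇒  x = 278.3375 K.
In Celsius: 278.3375 - 273.15 = 5.1875°C.
In Rankine: 5.1875 × 1.8 + 491.67 = 501.0°R.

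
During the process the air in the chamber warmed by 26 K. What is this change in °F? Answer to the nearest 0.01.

46.80°F

An interval of 1 K corresponds to 1.8°F.
26 × 1.8 = 46.80.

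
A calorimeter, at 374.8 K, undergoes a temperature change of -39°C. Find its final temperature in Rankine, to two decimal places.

604.44°R

Initial temperature in Celsius: 374.8 - 273.15 = 101.6500°C.
Final Celsius temperature: 101.6500 - 39.0000 = 62.6500°C.
In Rankine: 62.6500 × 1.8 + 491.67 = 604.44°R.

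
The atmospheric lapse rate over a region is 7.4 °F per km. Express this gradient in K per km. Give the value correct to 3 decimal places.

Since only a temperature interval is involved, the additive offset between the scales drops out.
A change of 1°F is a change of 5/9 K, so 7.4 × 5/9 = 4.111.

4.111 K/km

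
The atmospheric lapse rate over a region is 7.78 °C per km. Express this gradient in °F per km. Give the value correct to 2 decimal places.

Since only a temperature interval is involved, the additive offset between the scales drops out.
A change of 1°C is a change of 1.8°F, so 7.78 × 1.8 = 14.00.

14.00 °F/km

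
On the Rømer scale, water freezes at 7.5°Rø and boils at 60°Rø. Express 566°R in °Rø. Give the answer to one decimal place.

First in Celsius: (566 - 491.67) × 5/9 = 41.2944°C.
Linearly onto the Rømer scale: 7.5 + (41.2944 / 100) × (60 - 7.5) = 29.2°Rø.

29.2°Rø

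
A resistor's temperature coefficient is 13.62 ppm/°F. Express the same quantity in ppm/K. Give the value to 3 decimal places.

Since only a temperature interval is involved, the additive offset between the scales drops out.
A change of 1 K is a change of 1.8°F, so per K the value is 13.62 × 1.8 = 24.516.

24.516 ppm/K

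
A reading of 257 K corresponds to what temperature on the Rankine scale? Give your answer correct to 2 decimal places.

462.60°R

In Celsius: 257 - 273.15 = -16.1500°C.
In Rankine: -16.1500 × 1.8 + 491.67 = 462.60°R.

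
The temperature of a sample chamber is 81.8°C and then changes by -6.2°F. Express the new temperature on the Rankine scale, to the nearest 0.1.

The 6.2°F change is an interval, so only the factor 5/9 applies: -6.2 × 5/9 = -3.4444°C.
Final Celsius temperature: 81.8000 - 3.4444 = 78.3556°C.
In Rankine: 78.3556 × 1.8 + 491.67 = 632.7°R.

632.7°R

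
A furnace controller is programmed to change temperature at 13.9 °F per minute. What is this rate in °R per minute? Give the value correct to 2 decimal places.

Since only a temperature interval is involved, the additive offset between the scales drops out.
A change of 1°F is a change of 1°R, so 13.9 × 1 = 13.90.

13.90 °R/minute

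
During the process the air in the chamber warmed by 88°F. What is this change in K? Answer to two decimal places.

48.89 K

An interval of 1°F corresponds to 5/9 K.
88 × 5/9 = 48.89.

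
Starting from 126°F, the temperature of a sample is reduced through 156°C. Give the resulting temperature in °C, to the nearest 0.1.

-103.8°C

Initial temperature in Celsius: (126 - 32) × 5/9 = 52.2222°C.
Final Celsius temperature: 52.2222 - 156.0000 = -103.7778°C.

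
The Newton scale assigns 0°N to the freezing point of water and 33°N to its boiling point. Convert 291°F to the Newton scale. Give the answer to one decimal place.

First in Celsius: (291 - 32) × 5/9 = 143.8889°C.
Linearly onto the Newton scale: 0 + (143.8889 / 100) × (33 - 0) = 47.5°N.

47.5°N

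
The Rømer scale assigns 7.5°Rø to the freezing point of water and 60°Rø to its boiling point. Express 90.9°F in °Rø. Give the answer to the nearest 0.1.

24.7°Rø

First in Celsius: (90.9 - 32) × 5/9 = 32.7222°C.
Linearly onto the Rømer scale: 7.5 + (32.7222 / 100) × (60 - 7.5) = 24.7°Rø.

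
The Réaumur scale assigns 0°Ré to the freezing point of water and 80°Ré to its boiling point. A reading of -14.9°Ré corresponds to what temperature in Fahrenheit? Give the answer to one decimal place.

-1.5°F

Linear interpolation between the fixed points: C = (-14.9 - 0) × 100 / (80 - 0) = -18.6250°C.
Then -18.6250 × 1.8 + 32 = -1.5°F.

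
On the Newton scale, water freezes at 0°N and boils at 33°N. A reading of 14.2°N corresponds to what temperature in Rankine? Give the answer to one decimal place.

Linear interpolation between the fixed points: C = (14.2 - 0) × 100 / (33 - 0) = 43.0303°C.
Then 43.0303 × 1.8 + 491.67 = 569.1°R.

569.1°R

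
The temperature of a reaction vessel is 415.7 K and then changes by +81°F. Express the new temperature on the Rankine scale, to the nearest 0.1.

Initial temperature in Celsius: 415.7 - 273.15 = 142.5500°C.
The 81°F change is an interval, so only the factor 5/9 applies: +81 × 5/9 = +45.0000°C.
Final Celsius temperature: 142.5500 + 45.0000 = 187.5500°C.
In Rankine: 187.5500 × 1.8 + 491.67 = 829.3°R.

829.3°R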